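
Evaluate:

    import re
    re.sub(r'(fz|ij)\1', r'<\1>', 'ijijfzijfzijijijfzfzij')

`\1` is not a pattern — it's the concrete string captured by group 1, re-applied verbatim.
`\1` in the replacement pulls in group 1's text for each match.

'<ij>fzijfz<ij>ij<fz>ij'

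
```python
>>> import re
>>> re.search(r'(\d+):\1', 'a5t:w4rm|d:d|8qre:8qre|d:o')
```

None

A backreference is literal: `\1` must see the identical characters the first group matched.
Here nothing in the string fits, so the call returns None.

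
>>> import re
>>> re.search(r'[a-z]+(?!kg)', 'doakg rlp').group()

'doakg'

`(?!…)`/`(?<!…)` only lets a position through if the neighbouring text does NOT match; no characters are consumed.
Unlike `match`, `search` isn't anchored — it looks for the pattern anywhere in the string.
The match spans [0:5] → 'doakg'.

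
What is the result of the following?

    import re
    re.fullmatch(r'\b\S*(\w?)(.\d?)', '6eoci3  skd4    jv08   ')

None

This matches a word boundary (`\b`, zero-width); then zero or more of a non-whitespace character; then optionally a word character (captured); then any character, then optionally a digit (captured).
`re.fullmatch` is like wrapping the pattern in `^…$` (in single-line mode).
Here the string isn't matched end-to-end, so the call returns None.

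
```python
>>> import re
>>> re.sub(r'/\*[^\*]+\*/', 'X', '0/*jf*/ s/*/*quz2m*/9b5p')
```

Matches: at [1:7] → '/*jf*/'; at [11:20] → '/*quz2m*/'.
Every occurrence is swapped for 'X'.

'0X s/*X9b5p'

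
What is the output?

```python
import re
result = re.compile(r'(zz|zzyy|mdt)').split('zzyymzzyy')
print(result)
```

['', 'zz', 'yym', 'zz', 'yy']

The regex engine tests alternatives in the order written; an earlier branch that matches wins even if a later one would match more.
Matches to split on: at [0:2] → 'zz'; at [5:7] → 'zz'.
`re.split` interleaves the captured-group text with the surrounding fragments.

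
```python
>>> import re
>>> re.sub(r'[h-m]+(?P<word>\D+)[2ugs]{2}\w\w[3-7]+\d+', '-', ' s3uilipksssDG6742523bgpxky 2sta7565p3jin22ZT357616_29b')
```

The pattern matches one or more of a character in [h-m]; then one or more of a non-digit (captured as 'word'); then exactly 2 of one of [2ugs], then a word character, then a word character; then one or more of a character in [3-7]; then one or more of a digit.
Matches: at [4:21] → 'ilipksssDG6742523'; at [25:36] → 'ky 2sta7565'; at [38:51] → 'jin22ZT357616'.
Each match is replaced by '-'.

' s3u-bgpx-p3-_29b'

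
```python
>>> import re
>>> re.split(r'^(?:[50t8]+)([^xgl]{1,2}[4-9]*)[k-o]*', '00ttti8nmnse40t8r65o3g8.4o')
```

Pattern: anchored at the start of the string; then one or more of one of [50t8] (non-capturing group); then 1 to 2 of any character except [xgl], then zero or more of a character in [4-9] (captured); then zero or more of a character in [k-o].
With a capturing group present, the delimiter's captured portion is kept in the result list.

['', 'i8', 'se40t8r65o3g8.4o']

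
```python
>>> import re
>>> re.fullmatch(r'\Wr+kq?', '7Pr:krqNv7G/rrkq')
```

None

For `fullmatch`, every character of the input must be accounted for by the pattern.
Here the string isn't matched end-to-end, so the call returns None.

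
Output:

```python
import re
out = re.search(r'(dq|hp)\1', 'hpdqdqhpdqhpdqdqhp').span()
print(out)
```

A backreference is literal: `\1` must see the identical characters the first group matched.
`re.search` tries every starting position until one works.
The match spans [2:6] → 'dqdq'.
Captured: group 1 = 'dq'.

(2, 6)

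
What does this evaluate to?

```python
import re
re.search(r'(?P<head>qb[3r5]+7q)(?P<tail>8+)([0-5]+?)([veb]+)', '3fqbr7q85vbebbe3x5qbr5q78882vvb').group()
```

'qbr7q85vbebbe'

The match spans [2:15] → 'qbr7q85vbebbe'.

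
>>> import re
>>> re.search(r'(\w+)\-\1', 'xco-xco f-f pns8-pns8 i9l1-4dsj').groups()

After group 1 captures some text, `\1` only succeeds where that same text appears again.
`re.search` scans for the first position where the pattern succeeds.
The match spans [0:7] → 'xco-xco'.
Captured: group 1 = 'xco'.

('xco',)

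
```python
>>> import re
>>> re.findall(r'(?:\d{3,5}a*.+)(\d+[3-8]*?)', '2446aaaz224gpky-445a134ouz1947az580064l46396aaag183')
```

The pattern matches 3 to 5 of a digit, then zero or more of the literal 'a', then one or more of any character (non-capturing group); then one or more of a digit, then zero or more of a character in [3-8] (lazy) (captured).
Walking the string: at [0:51] match '2446aaaz224gpky-445a134ouz1947az580064l46396aaag183', group 1 = '3'.
With a single group, `findall` returns only what that group captured — 1 item.

['3']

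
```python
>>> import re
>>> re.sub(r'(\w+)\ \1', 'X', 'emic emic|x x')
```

'X|X'

A backreference is literal: `\1` must see the identical characters the first group matched.
Matches: at [0:9] → 'emic emic'; at [10:13] → 'x x'.
Each match is replaced by 'X'.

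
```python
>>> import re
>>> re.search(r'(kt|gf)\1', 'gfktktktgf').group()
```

`\1` has to match the exact text group 1 already captured.
`re.search` tries every starting position until one works.
The match spans [2:6] → 'ktkt'.
Captured: group 1 = 'kt'.

'ktkt'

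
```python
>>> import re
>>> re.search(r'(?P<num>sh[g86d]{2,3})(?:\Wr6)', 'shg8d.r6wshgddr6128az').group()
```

'shg8d.r6'

This matches the literal 'sh', then 2 to 3 of one of [g86d] (captured as 'num'); then a non-word character, then the literal 'r6' (non-capturing group).
`re.search` tries every starting position until one works.
The match spans [0:8] → 'shg8d.r6'.
Captured: group 1 = 'shg8d'.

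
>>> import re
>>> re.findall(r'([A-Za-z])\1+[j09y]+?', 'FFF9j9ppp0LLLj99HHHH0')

['F', 'p', 'L', 'H']

The backreference `\1` re-matches whatever the first group consumed, character for character.
`findall` collects group 1 from each match (4 total).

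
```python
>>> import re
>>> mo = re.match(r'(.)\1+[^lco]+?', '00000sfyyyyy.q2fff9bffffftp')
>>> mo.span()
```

The backreference `\1` re-matches whatever the first group consumed, character for character.
With `match`, the pattern is implicitly anchored at the beginning.
The match spans [0:6] → '00000s'.
Captured: group 1 = '0'.

(0, 6)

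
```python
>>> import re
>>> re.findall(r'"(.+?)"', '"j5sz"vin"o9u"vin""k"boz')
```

['j5sz', 'o9u', '"k']

With the lazy modifier that quantifier settles for the fewest repetitions that let the rest of the pattern succeed (the atoms after it are unaffected and can still be greedy).
Because there's exactly one group, `findall` drops the full match and keeps group 1 from each hit.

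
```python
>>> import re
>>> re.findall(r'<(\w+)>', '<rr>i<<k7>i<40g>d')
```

With a single group, `findall` returns only what that group captured — 3 items.

['rr', 'k7', '40g']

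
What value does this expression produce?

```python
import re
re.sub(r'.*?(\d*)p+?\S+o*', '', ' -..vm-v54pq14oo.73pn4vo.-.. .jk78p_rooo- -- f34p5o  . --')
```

'  . --'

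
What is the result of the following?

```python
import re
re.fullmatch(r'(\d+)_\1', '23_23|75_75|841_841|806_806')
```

`re.fullmatch` is like wrapping the pattern in `^…$` (in single-line mode).
Here the pattern can't cover the whole string, so the call returns None.

None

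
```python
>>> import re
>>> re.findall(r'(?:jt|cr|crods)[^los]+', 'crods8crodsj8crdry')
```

Matches: at [0:8] → 'crods8cr'; at [13:18] → 'crdry'.
`findall` yields the raw match text (2 of them) because the pattern has no groups.

['crods8cr', 'crdry']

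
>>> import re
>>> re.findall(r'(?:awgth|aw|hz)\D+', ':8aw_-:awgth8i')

['aw_-:awgth']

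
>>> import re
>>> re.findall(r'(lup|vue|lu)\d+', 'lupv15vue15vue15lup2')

['vue', 'vue', 'lup']

Matches: at [6:11] match 'vue15', group 1 = 'vue'; at [11:16] match 'vue15', group 1 = 'vue'; at [16:20] match 'lup2', group 1 = 'lup'.
`findall` collects group 1 from each match (3 total).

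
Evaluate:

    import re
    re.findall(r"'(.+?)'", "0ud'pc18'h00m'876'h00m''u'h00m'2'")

['pc18', '876', "'u", '2']

The `?` after the quantifier makes it lazy — it takes as little as possible before letting the rest of the pattern try.
With a single group, `findall` returns only what that group captured — 4 items.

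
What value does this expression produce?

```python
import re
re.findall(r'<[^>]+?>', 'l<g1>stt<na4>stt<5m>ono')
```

Matches: at [1:5] → '<g1>'; at [8:13] → '<na4>'; at [16:20] → '<5m>'.
With no groups in the pattern, `findall` gives back each whole match — 3 here.

['<g1>', '<na4>', '<5m>']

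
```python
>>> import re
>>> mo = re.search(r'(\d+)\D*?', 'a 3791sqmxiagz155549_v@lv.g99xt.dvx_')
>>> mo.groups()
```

This matches one or more of a digit (captured); then zero or more of a non-digit (lazy).
Unlike `match`, `search` isn't anchored — it looks for the pattern anywhere in the string.
The match spans [2:6] → '3791'.
Captured: group 1 = '3791'.

('3791',)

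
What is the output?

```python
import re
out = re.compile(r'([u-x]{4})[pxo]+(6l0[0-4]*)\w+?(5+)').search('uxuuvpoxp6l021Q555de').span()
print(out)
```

(1, 18)

The pattern matches exactly 4 of a character in [u-x] (captured); then one or more of one of [pxo]; then the literal '6l0', then zero or more of a character in [0-4] (captured); then one or more of a word character (lazy); then one or more of a literal '5' (captured).
`re.search` scans for the first position where the pattern succeeds.
The match spans [1:18] → 'xuuvpoxp6l021Q555'.
Captured: group 1 = 'xuuv', group 2 = '6l021', group 3 = '555'.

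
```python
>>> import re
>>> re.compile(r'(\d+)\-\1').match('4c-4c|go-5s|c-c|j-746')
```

None

`match` is anchored at position 0; if the pattern doesn't fit there, it returns None.
Here the string doesn't start with a match, so the call returns None.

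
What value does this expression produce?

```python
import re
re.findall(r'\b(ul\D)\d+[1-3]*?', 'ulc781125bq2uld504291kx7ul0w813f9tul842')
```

['ulc']

Pattern: a word boundary (`\b`, zero-width); then the literal 'ul', then a non-digit (captured); then one or more of a digit, then zero or more of a character in [1-3] (lazy).
Matches: at [0:9] match 'ulc781125', group 1 = 'ulc'.
Because there's exactly one group, `findall` drops the full match and keeps group 1 from the one hit.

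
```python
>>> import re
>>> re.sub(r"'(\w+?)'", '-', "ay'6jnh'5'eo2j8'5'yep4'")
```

Every occurrence is swapped for '-'.

'ay-5-5-'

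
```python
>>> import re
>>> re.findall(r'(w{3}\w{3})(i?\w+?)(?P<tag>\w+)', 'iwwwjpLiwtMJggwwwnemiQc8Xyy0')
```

[('wwwjpL', 'iw', 'tMJggwwwnemiQc8Xyy0')]

A non-greedy quantifier consumes as few characters as it can — just enough that the remainder of the pattern still matches from where it stops; whatever follows it matches normally.
With 3 capturing groups, `findall` returns a 3-tuple per match.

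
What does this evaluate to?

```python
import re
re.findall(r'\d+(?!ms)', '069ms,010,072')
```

['06', '010', '072']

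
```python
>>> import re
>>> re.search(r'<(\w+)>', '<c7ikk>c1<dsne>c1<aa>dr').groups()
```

('c7ikk',)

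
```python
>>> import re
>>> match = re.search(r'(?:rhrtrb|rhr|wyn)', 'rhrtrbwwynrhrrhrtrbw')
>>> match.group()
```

Alternation isn't longest-match — the leftmost alternative that fits at this position is chosen.
`search` walks the string left to right and returns the first match it finds.
The match spans [0:6] → 'rhrtrb'.

'rhrtrb'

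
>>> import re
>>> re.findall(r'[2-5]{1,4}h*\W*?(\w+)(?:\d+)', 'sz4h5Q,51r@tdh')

['h']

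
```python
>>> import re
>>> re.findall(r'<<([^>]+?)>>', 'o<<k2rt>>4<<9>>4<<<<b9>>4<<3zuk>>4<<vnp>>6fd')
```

['k2rt', '9', '<<b9', '3zuk', 'vnp']

Matches: at [1:9] match '<<k2rt>>', group 1 = 'k2rt'; at [10:15] match '<<9>>', group 1 = '9'; at [16:24] match '<<<<b9>>', group 1 = '<<b9'; at [25:33] match '<<3zuk>>', group 1 = '3zuk'; at [34:41] match '<<vnp>>', group 1 = 'vnp'.
With a single group, `findall` returns only what that group captured — 5 items.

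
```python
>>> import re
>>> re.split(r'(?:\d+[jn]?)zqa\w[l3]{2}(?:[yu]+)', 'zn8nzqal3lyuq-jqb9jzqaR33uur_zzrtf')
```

['zn', 'q-jqb', 'r_zzrtf']

Splitting on the pattern gives 3 pieces.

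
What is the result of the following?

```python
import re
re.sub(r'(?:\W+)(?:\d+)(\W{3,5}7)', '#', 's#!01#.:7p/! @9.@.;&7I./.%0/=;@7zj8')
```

's#p#I#zj8'

Pattern: one or more of a non-word character (non-capturing group); then one or more of a digit (non-capturing group); then 3 to 5 of a non-word character, then the literal '7' (captured).
Every occurrence is swapped for '#'.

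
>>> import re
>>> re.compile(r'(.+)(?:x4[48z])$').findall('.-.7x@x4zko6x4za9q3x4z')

This matches one or more of any character (captured); then the literal 'x4', then one of [48z] (non-capturing group); then anchored at the end.
`findall` collects group 1 from the one match (1 total).

['.-.7x@x4zko6x4za9q3']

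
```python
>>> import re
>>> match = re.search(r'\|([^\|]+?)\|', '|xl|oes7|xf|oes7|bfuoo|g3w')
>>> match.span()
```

(0, 4)

`re.search` tries every starting position until one works.
The match spans [0:4] → '|xl|'.
Captured: group 1 = 'xl'.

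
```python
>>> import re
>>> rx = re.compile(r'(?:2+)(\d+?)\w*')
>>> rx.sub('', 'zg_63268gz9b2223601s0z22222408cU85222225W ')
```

This matches one or more of a literal '2' (non-capturing group); then one or more of a digit (lazy) (captured); then zero or more of a word character.
Matches: at [5:41] → '268gz9b2223601s0z22222408cU85222225W'.
Every occurrence is swapped for ''.

'zg_63 '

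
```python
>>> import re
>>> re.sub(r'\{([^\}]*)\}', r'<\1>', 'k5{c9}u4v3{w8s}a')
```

'k5<c9>u4v3<w8s>a'

Matches: at [2:6] → '{c9}'; at [10:15] → '{w8s}'.
Each match is replaced using the text its own group 1 captured.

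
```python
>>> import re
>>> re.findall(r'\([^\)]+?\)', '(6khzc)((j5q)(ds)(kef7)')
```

['(6khzc)', '((j5q)', '(ds)', '(kef7)']

`findall` yields the raw match text (4 of them) because the pattern has no groups.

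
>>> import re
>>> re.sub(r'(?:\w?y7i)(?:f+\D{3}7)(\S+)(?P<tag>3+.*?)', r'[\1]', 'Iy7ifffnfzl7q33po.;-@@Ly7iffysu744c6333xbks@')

Pattern: optionally a word character, then the literal 'y7i' (non-capturing group); then one or more of a literal 'f', then exactly 3 of a non-digit, then a literal '7' (non-capturing group); then one or more of a non-whitespace character (captured); then one or more of a literal '3', then zero or more of any character (lazy) (captured as 'tag').
A `+?`/`*?`/`{m,n}?` starts at its minimum and grows only as far as needed for what follows to match.
Matches: at [22:39] → 'Ly7iffysu744c6333'.
`\1` in the replacement pulls in group 1's text for each match.

'Iy7ifffnfzl7q33po.;-@@[44c633]xbks@'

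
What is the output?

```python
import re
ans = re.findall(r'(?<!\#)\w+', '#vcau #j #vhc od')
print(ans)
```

['cau', 'hc', 'od']

The negative lookahead/lookbehind blocks any match where the forbidden context is present.
Scanning left to right: at [2:5] → 'cau'; at [11:13] → 'hc'; at [14:16] → 'od'.
With no groups in the pattern, `findall` gives back each whole match — 3 here.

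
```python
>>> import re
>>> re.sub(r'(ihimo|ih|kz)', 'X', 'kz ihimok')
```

'X Xk'

The regex engine tests alternatives in the order written; an earlier branch that matches wins even if a later one would match more.
Matches: at [0:2] → 'kz'; at [3:8] → 'ihimo'.
`sub` substitutes 'X' at each match site.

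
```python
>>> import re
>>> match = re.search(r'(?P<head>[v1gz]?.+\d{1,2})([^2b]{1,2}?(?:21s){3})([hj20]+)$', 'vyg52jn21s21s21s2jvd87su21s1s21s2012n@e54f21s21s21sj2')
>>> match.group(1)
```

The match spans [0:53] → 'vyg52jn21s21s21s2jvd87su21s1s21s2012n@e54f21s21s21sj2'.
Captured: group 1 = 'vyg52jn21s21s21s2jvd87su21s1s21s2012n@e54', group 2 = 'f21s21s21s', group 3 = 'j2'.

'vyg52jn21s21s21s2jvd87su21s1s21s2012n@e54'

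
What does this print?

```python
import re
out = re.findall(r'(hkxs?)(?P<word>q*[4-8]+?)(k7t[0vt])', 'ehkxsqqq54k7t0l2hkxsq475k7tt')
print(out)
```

This matches the literal 'hkx', then optionally a literal 's' (captured); then zero or more of the literal 'q', then one or more of a character in [4-8] (lazy) (captured as 'word'); then the literal 'k7t', then one of [0vt] (captured).
With 3 capturing groups, `findall` returns a 3-tuple per match.

[('hkxs', 'qqq54', 'k7t0'), ('hkxs', 'q475', 'k7tt')]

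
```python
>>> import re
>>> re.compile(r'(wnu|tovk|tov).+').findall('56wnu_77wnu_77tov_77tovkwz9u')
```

Scanning left to right: at [2:28] match 'wnu_77wnu_77tov_77tovkwz9u', group 1 = 'wnu'.
With a single group, `findall` returns only what that group captured — 1 item.

['wnu']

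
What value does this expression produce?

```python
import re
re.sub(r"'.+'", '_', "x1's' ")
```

Matches: at [2:5] → "'s'".
Every occurrence is swapped for '_'.

'x1_ '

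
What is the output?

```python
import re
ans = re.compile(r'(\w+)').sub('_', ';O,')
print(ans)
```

This matches one or more of a word character (captured).
Every occurrence is swapped for '_'.

;_,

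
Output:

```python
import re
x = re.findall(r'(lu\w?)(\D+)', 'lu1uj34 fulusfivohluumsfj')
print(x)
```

[('lu1', 'uj'), ('lus', 'fivohluumsfj')]

`findall` packs the 2 group values into a tuple for every match.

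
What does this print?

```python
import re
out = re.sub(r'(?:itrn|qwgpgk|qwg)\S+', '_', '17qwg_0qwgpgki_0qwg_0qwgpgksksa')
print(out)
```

17_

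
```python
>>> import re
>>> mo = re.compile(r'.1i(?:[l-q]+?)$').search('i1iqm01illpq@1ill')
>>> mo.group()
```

'@1ill'

This matches any character, then the literal '1i'; then one or more of a character in [l-q] (lazy) (non-capturing group); then anchored at the end.
The match spans [12:17] → '@1ill'.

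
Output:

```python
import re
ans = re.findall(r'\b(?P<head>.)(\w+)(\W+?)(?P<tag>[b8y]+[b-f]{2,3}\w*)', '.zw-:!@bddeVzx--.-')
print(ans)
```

[('z', 'w', '-:!@', 'bddeVzx')]

This matches a word boundary (`\b`, zero-width); then any character (captured as 'head'); then one or more of a word character (captured); then one or more of a non-word character (lazy) (captured); then one or more of one of [b8y], then 2 to 3 of a character in [b-f], then zero or more of a word character (captured as 'tag').
Matches: at [1:14] match 'zw-:!@bddeVzx', groups = ('z', 'w', '-:!@', 'bddeVzx').
Multiple groups make `findall` return tuples — one 4-tuple for the one match.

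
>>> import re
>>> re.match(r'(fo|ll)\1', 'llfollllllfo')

None

`\1` has to match the exact text group 1 already captured.
`match` is anchored at position 0; if the pattern doesn't fit there, it returns None.
Here position 0 doesn't satisfy it, so the call returns None.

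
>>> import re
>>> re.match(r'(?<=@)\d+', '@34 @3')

None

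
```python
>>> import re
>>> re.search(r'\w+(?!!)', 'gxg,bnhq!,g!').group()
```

`(?!…)`/`(?<!…)` only lets a position through if the neighbouring text does NOT match; no characters are consumed.
Unlike `match`, `search` isn't anchored — it looks for the pattern anywhere in the string.
The match spans [0:3] → 'gxg'.

'gxg'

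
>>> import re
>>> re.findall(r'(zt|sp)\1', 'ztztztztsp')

A backreference is literal: `\1` must see the identical characters the first group matched.
Scanning left to right: at [0:4] match 'ztzt', group 1 = 'zt'; at [4:8] match 'ztzt', group 1 = 'zt'.
`findall` collects group 1 from each match (2 total).

['zt', 'zt']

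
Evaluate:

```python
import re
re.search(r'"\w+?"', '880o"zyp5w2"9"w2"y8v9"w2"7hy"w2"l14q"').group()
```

'"zyp5w2"'

The match spans [4:12] → '"zyp5w2"'.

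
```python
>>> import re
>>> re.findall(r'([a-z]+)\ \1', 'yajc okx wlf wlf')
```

`\1` is not a pattern — it's the concrete string captured by group 1, re-applied verbatim.
Matches: at [9:16] match 'wlf wlf', group 1 = 'wlf'.
Because there's exactly one group, `findall` drops the full match and keeps group 1 from the one hit.

['wlf']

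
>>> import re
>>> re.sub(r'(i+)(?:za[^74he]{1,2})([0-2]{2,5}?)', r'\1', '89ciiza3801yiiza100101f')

The pattern matches one or more of a literal 'i' (captured); then the literal 'za', then 1 to 2 of any character except [74he] (non-capturing group); then 2 to 5 of a character in [0-2] (lazy) (captured).
With the lazy modifier that quantifier settles for the fewest repetitions that let the rest of the pattern succeed (the atoms after it are unaffected and can still be greedy).
Matches: at [3:11] → 'iiza3801'; at [12:20] → 'iiza1001'.
The replacement refers to a captured group, so each match is rewritten using its own captured text.

'89ciiyii01f'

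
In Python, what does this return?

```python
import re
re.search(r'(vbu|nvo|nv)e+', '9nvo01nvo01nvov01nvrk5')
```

Unlike `match`, `search` isn't anchored — it looks for the pattern anywhere in the string.
Here nothing in the string fits, so the call returns None.

None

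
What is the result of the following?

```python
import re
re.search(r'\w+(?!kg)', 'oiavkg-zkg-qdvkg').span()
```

`(?!…)`/`(?<!…)` only lets a position through if the neighbouring text does NOT match; no characters are consumed.
Unlike `match`, `search` isn't anchored — it looks for the pattern anywhere in the string.
The match spans [0:6] → 'oiavkg'.

(0, 6)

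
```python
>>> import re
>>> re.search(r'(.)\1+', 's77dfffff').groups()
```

`\1` is not a pattern — it's the concrete string captured by group 1, re-applied verbatim.
Unlike `match`, `search` isn't anchored — it looks for the pattern anywhere in the string.
The match spans [1:3] → '77'.
Captured: group 1 = '7'.

('7',)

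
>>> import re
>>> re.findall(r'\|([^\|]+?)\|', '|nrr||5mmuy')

['nrr']

With a single group, `findall` returns only what that group captured — 1 item.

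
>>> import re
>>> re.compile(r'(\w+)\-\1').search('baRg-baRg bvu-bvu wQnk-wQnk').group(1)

`\1` has to match the exact text group 1 already captured.
`search` walks the string left to right and returns the first match it finds.
The match spans [0:9] → 'baRg-baRg'.
Captured: group 1 = 'baRg'.

'baRg'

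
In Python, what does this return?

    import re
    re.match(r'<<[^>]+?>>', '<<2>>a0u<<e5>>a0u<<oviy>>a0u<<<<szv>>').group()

'<<2>>'

With `match`, the pattern is implicitly anchored at the beginning.
The match spans [0:5] → '<<2>>'.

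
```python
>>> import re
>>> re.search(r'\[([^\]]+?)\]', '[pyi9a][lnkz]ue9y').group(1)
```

'pyi9a'

`re.search` scans for the first position where the pattern succeeds.
The match spans [0:7] → '[pyi9a]'.
Captured: group 1 = 'pyi9a'.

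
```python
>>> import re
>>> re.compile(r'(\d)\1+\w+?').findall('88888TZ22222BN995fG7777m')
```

['8', '2', '9', '7']

A backreference is literal: `\1` must see the identical characters the first group matched.
`findall` collects group 1 from each match (4 total).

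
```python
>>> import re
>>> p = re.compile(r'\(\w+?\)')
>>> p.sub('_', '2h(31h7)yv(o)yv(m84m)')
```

'2h_yv_yv_'

Each match is replaced by '_'.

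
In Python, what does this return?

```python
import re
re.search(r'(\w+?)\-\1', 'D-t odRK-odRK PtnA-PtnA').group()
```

`\1` has to match the exact text group 1 already captured.
The match spans [4:13] → 'odRK-odRK'.

'odRK-odRK'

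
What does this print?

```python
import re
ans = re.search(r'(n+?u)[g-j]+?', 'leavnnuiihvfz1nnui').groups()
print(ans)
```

Pattern: one or more of the literal 'n' (lazy), then a literal 'u' (captured); then one or more of a character in [g-j] (lazy).
Lazy quantifiers expand one character at a time until the remainder of the pattern can match.
`search` walks the string left to right and returns the first match it finds.
The match spans [4:8] → 'nnui'.
Captured: group 1 = 'nnu'.

('nnu',)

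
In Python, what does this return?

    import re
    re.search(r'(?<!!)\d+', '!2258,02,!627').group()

'258'

A negative assertion filters positions out without eating any characters.
The match spans [2:5] → '258'.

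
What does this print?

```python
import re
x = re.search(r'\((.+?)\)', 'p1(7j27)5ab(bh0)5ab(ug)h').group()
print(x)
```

With the lazy modifier that quantifier settles for the fewest repetitions that let the rest of the pattern succeed (the atoms after it are unaffected and can still be greedy).
The match spans [2:8] → '(7j27)'.

(7j27)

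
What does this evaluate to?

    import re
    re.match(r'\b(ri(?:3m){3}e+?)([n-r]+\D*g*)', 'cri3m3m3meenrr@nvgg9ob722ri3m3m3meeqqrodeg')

None

`re.match` only tries the pattern at the start of the string.
Here the string doesn't start with a match, so the call returns None.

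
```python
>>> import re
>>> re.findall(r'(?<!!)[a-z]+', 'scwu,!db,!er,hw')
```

['scwu', 'b', 'r', 'hw']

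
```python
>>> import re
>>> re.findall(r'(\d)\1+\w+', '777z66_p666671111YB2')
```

['7']

The backreference `\1` re-matches whatever the first group consumed, character for character.
Matches: at [0:20] match '777z66_p666671111YB2', group 1 = '7'.
Because there's exactly one group, `findall` drops the full match and keeps group 1 from the one hit.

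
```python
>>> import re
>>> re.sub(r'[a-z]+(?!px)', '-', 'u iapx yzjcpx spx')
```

'- - - -'

The negative lookahead/lookbehind blocks any match where the forbidden context is present.
Matches: at [0:1] → 'u'; at [2:6] → 'iapx'; at [7:13] → 'yzjcpx'; at [14:17] → 'spx'.
Each match is replaced by '-'.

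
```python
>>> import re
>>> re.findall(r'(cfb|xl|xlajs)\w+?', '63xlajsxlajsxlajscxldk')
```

Branches in `(...|...)` are attempted left-to-right; the first branch that allows the whole pattern to succeed is taken.
One capturing group, so `findall` returns just the captured substring from each match — 4 in all.

['xl', 'xl', 'xl', 'xl']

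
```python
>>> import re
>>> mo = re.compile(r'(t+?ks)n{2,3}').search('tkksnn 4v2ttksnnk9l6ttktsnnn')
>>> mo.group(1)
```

'ttks'

The pattern matches one or more of the literal 't' (lazy), then the literal 'ks' (captured); then 2 to 3 of a literal 'n'.
`search` walks the string left to right and returns the first match it finds.
The match spans [10:16] → 'ttksnn'.
Captured: group 1 = 'ttks'.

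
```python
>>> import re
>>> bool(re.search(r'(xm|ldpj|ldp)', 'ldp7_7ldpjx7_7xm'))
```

`re.search` tries every starting position until one works.
The match spans [0:3] → 'ldp'.
Captured: group 1 = 'ldp'.

True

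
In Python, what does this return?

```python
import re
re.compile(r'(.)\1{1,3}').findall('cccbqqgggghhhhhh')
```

`\1` has to match the exact text group 1 already captured.
Scanning left to right: at [0:3] match 'ccc', group 1 = 'c'; at [4:6] match 'qq', group 1 = 'q'; at [6:10] match 'gggg', group 1 = 'g'; at [10:14] match 'hhhh', group 1 = 'h'; at [14:16] match 'hh', group 1 = 'h'.
One capturing group, so `findall` returns just the captured substring from each match — 5 in all.

['c', 'q', 'g', 'h', 'h']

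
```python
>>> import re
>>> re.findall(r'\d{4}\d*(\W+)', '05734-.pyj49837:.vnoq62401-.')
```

['-.', ':.', '-.']

`findall` collects group 1 from each match (3 total).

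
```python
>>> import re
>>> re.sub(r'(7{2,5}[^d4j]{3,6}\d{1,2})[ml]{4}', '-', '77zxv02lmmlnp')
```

'-np'

The pattern matches 2 to 5 of the literal '7', then 3 to 6 of any character except [d4j], then 1 to 2 of a digit (captured); then exactly 4 of one of [ml].
Matches: at [0:11] → '77zxv02lmml'.
`sub` substitutes '-' at each match site.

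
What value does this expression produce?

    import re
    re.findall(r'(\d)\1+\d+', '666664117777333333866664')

['6']

`\1` has to match the exact text group 1 already captured.
One capturing group, so `findall` returns just the captured substring from the one match — 1 in all.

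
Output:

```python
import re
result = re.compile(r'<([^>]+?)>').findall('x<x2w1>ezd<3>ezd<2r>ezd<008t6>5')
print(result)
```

One capturing group, so `findall` returns just the captured substring from each match — 4 in all.

['x2w1', '3', '2r', '008t6']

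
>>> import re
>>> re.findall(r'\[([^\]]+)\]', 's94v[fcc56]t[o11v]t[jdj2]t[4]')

['fcc56', 'o11v', 'jdj2', '4']

Because there's exactly one group, `findall` drops the full match and keeps group 1 from each hit.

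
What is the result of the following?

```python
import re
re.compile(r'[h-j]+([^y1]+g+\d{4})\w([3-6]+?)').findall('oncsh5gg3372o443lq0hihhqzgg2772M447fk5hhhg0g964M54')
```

[('5gg3372o443lq0hihhqzgg2772', '4')]

2 groups means the one result is a tuple of 2 captured strings — 1 here.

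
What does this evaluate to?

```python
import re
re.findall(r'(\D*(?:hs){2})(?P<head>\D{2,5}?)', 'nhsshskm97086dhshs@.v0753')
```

Pattern: zero or more of a non-digit, then the literal 'hs' repeated 2 times (captured); then 2 to 5 of a non-digit (lazy) (captured as 'head').
Matches: at [13:20] match 'dhshs@.', groups = ('dhshs', '@.').
`findall` packs the 2 group values into a tuple for every match.

[('dhshs', '@.')]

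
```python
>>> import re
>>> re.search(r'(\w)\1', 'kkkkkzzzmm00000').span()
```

`\1` has to match the exact text group 1 already captured.
The match spans [0:2] → 'kk'.

(0, 2)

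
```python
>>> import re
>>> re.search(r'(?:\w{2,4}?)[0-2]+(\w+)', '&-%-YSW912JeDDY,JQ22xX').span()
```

(4, 15)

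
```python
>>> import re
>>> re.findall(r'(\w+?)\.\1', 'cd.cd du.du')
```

The backreference `\1` re-matches whatever the first group consumed, character for character.
Scanning left to right: at [0:5] match 'cd.cd', group 1 = 'cd'; at [6:11] match 'du.du', group 1 = 'du'.
One capturing group, so `findall` returns just the captured substring from each match — 2 in all.

['cd', 'du']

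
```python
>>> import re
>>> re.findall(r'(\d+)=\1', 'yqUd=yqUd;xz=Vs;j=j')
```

With a single group, `findall` returns only what that group captured — 0 items.
Nothing in the string satisfies the pattern, so the list is empty.

[]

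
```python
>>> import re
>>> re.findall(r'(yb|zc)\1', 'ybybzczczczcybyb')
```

['yb', 'zc', 'zc', 'yb']

A backreference is literal: `\1` must see the identical characters the first group matched.
Matches: at [0:4] match 'ybyb', group 1 = 'yb'; at [4:8] match 'zczc', group 1 = 'zc'; at [8:12] match 'zczc', group 1 = 'zc'; at [12:16] match 'ybyb', group 1 = 'yb'.
`findall` collects group 1 from each match (4 total).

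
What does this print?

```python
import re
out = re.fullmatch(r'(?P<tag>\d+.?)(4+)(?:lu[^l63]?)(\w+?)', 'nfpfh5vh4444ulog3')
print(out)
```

None

This matches one or more of a digit, then optionally any character (captured as 'tag'); then one or more of a literal '4' (captured); then the literal 'lu', then optionally any character except [l63] (non-capturing group); then one or more of a word character (lazy) (captured).
`re.fullmatch` requires the pattern to consume the entire string.
Here there's no way to consume every character, so the call returns None.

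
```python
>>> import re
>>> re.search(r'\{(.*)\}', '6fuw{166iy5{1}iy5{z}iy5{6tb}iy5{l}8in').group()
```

The match spans [4:34] → '{166iy5{1}iy5{z}iy5{6tb}iy5{l}'.

'{166iy5{1}iy5{z}iy5{6tb}iy5{l}'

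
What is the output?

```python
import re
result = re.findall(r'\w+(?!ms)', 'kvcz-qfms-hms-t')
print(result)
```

['kvcz', 'qfms', 'hms', 't']

A negative assertion filters positions out without eating any characters.
With no groups in the pattern, `findall` gives back each whole match — 4 here.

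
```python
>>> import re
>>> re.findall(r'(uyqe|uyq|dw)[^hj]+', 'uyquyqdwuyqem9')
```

Matches: at [0:14] match 'uyquyqdwuyqem9', group 1 = 'uyq'.
`findall` collects group 1 from the one match (1 total).

['uyq']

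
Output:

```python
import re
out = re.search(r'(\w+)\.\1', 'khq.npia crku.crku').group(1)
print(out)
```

A backreference is literal: `\1` must see the identical characters the first group matched.
`search` walks the string left to right and returns the first match it finds.
The match spans [9:18] → 'crku.crku'.
Captured: group 1 = 'crku'.

crku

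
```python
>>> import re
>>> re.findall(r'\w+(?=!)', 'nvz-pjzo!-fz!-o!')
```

['pjzo', 'fz', 'o']

Lookahead/lookbehind check context without consuming it, so the matched span excludes the asserted characters.
Since nothing is captured, `findall` lists the 3 matched substrings directly.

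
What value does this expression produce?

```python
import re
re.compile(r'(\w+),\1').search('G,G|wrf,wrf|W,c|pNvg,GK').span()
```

(0, 3)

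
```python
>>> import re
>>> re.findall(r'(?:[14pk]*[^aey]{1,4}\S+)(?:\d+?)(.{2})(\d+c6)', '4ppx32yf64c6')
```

This matches zero or more of one of [14pk], then 1 to 4 of any character except [aey], then one or more of a non-whitespace character (non-capturing group); then one or more of a digit (lazy) (non-capturing group); then exactly 2 of any character (captured); then one or more of a digit, then the literal 'c6' (captured).
Walking the string: at [0:12] match '4ppx32yf64c6', groups = ('yf', '64c6').
With 2 capturing groups, `findall` returns a 2-tuple per match.

[('yf', '64c6')]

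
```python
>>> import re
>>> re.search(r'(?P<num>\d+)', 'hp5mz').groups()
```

Pattern: one or more of a digit (captured as 'num').
Unlike `match`, `search` isn't anchored — it looks for the pattern anywhere in the string.
The match spans [2:3] → '5'.
Captured: group 1 = '5'.

('5',)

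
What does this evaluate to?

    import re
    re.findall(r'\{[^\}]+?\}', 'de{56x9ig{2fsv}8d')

`findall` yields the raw match text (1 of them) because the pattern has no groups.

['{56x9ig{2fsv}']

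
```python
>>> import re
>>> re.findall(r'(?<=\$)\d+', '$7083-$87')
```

Because the assertion is zero-width, the text it checks is not consumed and won't appear in the result.
`findall` yields the raw match text (2 of them) because the pattern has no groups.

['7083', '87']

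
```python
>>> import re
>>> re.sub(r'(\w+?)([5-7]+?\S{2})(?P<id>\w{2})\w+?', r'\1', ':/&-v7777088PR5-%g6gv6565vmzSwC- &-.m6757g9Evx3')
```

':/&-v8PRvzSwC- &-.mEvx3'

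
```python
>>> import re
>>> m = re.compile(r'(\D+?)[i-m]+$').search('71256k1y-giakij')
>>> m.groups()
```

This matches one or more of a non-digit (lazy) (captured); then one or more of a character in [i-m]; then anchored at the end.
`search` walks the string left to right and returns the first match it finds.
The match spans [7:15] → 'y-giakij'.
Captured: group 1 = 'y-gia'.

('y-gia',)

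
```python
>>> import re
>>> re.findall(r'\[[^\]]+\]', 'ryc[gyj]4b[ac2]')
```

Scanning left to right: at [3:8] → '[gyj]'; at [10:15] → '[ac2]'.
Since nothing is captured, `findall` lists the 2 matched substrings directly.

['[gyj]', '[ac2]']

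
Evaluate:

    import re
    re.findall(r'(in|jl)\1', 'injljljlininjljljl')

['jl', 'in', 'jl']

The backreference `\1` re-matches whatever the first group consumed, character for character.
With a single group, `findall` returns only what that group captured — 3 items.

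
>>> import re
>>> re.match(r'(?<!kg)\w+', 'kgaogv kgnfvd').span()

(0, 6)

A negative assertion filters positions out without eating any characters.
`match` is anchored at position 0; if the pattern doesn't fit there, it returns None.
The match spans [0:6] → 'kgaogv'.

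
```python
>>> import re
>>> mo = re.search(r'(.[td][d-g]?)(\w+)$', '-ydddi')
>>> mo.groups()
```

The match spans [1:6] → 'ydddi'.
Captured: group 1 = 'ydd', group 2 = 'di'.

('ydd', 'di')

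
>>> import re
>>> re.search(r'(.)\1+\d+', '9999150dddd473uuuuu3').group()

'9999150'

`\1` has to match the exact text group 1 already captured.
Unlike `match`, `search` isn't anchored — it looks for the pattern anywhere in the string.
The match spans [0:7] → '9999150'.
Captured: group 1 = '9'.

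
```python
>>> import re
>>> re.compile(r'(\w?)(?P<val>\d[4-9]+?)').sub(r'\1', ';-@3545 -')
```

';-@35 -'

The `?` after the quantifier makes it lazy — it takes as little as possible before letting the rest of the pattern try.
The replacement refers to a captured group, so each match is rewritten using its own captured text.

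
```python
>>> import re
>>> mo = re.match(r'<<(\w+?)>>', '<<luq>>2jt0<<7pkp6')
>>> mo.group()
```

'<<luq>>'

`re.match` won't scan ahead — the pattern has to work from the very first character.
The match spans [0:7] → '<<luq>>'.
Captured: group 1 = 'luq'.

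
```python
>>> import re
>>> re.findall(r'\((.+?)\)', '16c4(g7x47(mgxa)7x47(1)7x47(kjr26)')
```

['g7x47(mgxa', '1', 'kjr26']

The `?` after the quantifier makes it lazy — it takes as little as possible before letting the rest of the pattern try.
With a single group, `findall` returns only what that group captured — 3 items.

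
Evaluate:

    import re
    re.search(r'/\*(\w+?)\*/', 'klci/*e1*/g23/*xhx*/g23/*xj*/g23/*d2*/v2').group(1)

'e1'

`re.search` tries every starting position until one works.
The match spans [4:10] → '/*e1*/'.
Captured: group 1 = 'e1'.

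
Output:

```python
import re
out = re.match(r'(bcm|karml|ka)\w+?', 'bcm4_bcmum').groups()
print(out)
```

With `match`, the pattern is implicitly anchored at the beginning.
The match spans [0:4] → 'bcm4'.
Captured: group 1 = 'bcm'.

('bcm',)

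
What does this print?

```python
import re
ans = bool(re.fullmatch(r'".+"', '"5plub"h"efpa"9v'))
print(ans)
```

`re.fullmatch` requires the pattern to consume the entire string.
Here there's no way to consume every character, so the call returns None, and `bool(None)` is False.

False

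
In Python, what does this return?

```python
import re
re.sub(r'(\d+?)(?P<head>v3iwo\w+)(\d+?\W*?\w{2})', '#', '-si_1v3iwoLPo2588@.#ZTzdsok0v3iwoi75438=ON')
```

Pattern: one or more of a digit (lazy) (captured); then the literal 'v3i', then the literal 'wo', then one or more of a word character (captured as 'head'); then one or more of a digit (lazy), then zero or more of a non-word character (lazy), then exactly 2 of a word character (captured).
Matches: at [4:22] → '1v3iwoLPo2588@.#ZT'; at [27:42] → '0v3iwoi75438=ON'.
Each match is replaced by '#'.

'-si_#zdsok#'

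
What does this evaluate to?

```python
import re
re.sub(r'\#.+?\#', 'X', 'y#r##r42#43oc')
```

The `?` after the quantifier makes it lazy — it takes as little as possible before letting the rest of the pattern try.
Every occurrence is swapped for 'X'.

'yXX43oc'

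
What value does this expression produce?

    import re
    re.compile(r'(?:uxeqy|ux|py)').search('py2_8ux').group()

'py'

The match spans [0:2] → 'py'.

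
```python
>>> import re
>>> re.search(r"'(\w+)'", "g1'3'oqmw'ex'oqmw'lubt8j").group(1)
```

'3'

The match spans [2:5] → "'3'".
Captured: group 1 = '3'.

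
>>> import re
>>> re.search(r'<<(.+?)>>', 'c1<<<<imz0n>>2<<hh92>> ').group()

'<<<<imz0n>>'

Lazy quantifiers expand one character at a time until the remainder of the pattern can match.
`search` walks the string left to right and returns the first match it finds.
The match spans [2:13] → '<<<<imz0n>>'.
Captured: group 1 = '<<imz0n'.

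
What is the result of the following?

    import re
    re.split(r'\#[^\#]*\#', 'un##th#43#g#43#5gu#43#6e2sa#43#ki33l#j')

The string is cut at each match, leaving 6 pieces.

['un', 'th', 'g', '5gu', '6e2sa', 'ki33l#j']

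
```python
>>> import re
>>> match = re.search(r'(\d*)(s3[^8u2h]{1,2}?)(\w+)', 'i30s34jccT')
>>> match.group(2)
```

's34'

The match spans [1:10] → '30s34jccT'.
Captured: group 1 = '30', group 2 = 's34', group 3 = 'jccT'.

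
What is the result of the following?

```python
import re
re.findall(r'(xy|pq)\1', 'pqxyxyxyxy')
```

['xy', 'xy']

A backreference is literal: `\1` must see the identical characters the first group matched.
`findall` collects group 1 from each match (2 total).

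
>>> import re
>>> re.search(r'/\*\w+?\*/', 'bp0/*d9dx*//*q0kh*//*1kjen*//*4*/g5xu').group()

'/*d9dx*/'

`re.search` tries every starting position until one works.
The match spans [3:11] → '/*d9dx*/'.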